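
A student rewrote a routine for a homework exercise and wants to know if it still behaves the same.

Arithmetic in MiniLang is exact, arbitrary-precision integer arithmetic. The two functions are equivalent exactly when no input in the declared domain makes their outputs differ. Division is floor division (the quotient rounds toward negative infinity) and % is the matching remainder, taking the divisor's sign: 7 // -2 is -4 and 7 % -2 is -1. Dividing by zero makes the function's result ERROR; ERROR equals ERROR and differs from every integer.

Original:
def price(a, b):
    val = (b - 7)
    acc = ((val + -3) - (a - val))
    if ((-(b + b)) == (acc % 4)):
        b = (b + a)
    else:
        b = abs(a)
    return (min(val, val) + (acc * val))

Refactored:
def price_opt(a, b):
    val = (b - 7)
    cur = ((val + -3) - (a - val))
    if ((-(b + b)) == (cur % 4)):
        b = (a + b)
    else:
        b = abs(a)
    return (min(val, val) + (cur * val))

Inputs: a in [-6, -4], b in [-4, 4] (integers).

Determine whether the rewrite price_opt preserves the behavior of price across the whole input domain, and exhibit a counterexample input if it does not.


Behavior is preserved: although local variable names differ, the outputs never diverge.
As a probe, take a=-5, b=-4: price runs val := -11 | acc := -20 | ((-(b + b)) == (acc % 4)): false | b := 5 | result 209; price_opt runs val := -11 | cur := -20 | ((-(b + b)) == (cur % 4)): false | b := 5 | result 209; both end at 209.
Every one of the 27 inputs gives matching results.
verdict: equivalent


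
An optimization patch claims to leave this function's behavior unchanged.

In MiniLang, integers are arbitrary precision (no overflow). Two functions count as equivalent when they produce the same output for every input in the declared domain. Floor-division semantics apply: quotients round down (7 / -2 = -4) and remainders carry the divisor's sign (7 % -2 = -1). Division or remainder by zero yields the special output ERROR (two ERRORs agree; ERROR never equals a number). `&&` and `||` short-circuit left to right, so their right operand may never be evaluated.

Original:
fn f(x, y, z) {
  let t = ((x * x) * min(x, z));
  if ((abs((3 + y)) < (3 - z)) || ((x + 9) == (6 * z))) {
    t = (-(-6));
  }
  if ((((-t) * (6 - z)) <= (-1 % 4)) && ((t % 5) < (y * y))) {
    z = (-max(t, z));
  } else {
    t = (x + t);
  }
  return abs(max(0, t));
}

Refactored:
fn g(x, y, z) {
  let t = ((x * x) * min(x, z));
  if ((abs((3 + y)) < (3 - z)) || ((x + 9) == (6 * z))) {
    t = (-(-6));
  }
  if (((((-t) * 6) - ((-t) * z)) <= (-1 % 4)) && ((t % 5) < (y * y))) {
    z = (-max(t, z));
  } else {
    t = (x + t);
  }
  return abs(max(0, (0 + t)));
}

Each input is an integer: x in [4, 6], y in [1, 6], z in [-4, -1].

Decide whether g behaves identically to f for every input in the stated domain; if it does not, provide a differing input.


Reading the diff, among the changes: constant usage differs; also arithmetic usage differs.
As a probe, take x=4, y=6, z=-2: f runs t := -32 | ((abs((3 + y)) < (3 - z)) || ((x + 9) == (6 * z))): false | ((((-t) * (6 - z)) <= (-1 % 4)) && ((t % 5) < (y * y))): false | t := -28 | result 0; g runs t := -32 | ((abs((3 + y)) < (3 - z)) || ((x + 9) == (6 * z))): false | (((((-t) * 6) - ((-t) * z)) <= (-1 % 4)) && ((t % 5) < (y * y))): false | t := -28 | result 0; both end at 0.
Sweeping the whole domain (72 inputs) finds no disagreement.
verdict: equivalent


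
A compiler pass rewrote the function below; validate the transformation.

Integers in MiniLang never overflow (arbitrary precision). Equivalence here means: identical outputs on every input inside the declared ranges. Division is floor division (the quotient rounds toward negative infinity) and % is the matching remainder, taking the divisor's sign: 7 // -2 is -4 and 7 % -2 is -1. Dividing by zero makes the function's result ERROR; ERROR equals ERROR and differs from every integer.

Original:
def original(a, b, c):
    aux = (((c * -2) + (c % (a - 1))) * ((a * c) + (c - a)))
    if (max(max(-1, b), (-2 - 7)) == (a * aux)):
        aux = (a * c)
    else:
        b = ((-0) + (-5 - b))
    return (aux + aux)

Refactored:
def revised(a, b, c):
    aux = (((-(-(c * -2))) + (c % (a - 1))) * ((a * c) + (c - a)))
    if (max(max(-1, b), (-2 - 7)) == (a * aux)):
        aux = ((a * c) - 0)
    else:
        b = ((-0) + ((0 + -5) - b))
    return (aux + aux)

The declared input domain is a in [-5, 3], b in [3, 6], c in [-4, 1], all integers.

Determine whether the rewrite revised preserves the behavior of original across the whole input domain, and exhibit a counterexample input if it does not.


Changes here: arithmetic usage differs; constant usage differs; the full 216-point sweep finds no disagreement.
verdict: equivalent


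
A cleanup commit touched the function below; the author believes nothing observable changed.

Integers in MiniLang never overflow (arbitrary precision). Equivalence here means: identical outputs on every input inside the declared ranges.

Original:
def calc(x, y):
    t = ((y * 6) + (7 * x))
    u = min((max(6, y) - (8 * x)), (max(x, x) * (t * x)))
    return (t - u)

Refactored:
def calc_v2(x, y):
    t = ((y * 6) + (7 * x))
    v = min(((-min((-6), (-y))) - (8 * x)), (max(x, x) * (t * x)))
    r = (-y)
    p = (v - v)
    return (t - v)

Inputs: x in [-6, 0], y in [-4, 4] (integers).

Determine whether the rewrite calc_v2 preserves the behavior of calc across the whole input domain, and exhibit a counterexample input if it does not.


Side by side, the visible changes include: arithmetic usage differs, plus local variable names differ, plus statement counts differ, plus min/max/abs usage differs.
Tracing x=-2, y=-2: calc: t := -26 | u := -104 | result 78 | calc_v2: t := -26 | v := -104 | r := 2 | p := 0 | result 78 — matching result 78.
Checked all 63 inputs in the declared domain: the outputs agree on every one.
verdict: equivalent


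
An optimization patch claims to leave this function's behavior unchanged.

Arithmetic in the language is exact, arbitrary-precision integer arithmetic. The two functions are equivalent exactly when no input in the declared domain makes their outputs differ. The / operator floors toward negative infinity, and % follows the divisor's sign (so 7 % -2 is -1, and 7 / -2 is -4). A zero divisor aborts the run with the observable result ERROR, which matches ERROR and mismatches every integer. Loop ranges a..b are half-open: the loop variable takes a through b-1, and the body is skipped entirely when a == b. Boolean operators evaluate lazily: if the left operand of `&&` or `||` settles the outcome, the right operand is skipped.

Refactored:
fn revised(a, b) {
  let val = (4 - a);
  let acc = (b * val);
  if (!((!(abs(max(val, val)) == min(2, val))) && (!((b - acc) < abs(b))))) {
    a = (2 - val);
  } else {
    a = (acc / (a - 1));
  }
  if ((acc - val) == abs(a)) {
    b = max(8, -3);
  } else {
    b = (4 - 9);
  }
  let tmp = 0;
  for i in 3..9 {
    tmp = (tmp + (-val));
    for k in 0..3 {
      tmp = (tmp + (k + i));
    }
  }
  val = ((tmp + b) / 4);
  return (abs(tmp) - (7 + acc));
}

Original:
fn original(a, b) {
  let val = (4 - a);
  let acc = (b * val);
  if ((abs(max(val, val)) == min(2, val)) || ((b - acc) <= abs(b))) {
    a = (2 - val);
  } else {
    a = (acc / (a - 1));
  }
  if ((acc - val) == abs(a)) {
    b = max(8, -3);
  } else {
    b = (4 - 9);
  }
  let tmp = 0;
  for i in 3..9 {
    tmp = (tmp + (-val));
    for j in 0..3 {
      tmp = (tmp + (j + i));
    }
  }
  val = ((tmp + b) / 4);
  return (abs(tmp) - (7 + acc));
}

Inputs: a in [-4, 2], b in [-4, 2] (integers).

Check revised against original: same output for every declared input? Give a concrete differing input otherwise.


On input a=1, b=0, original returns 92 while revised returns ERROR.
verdict: not equivalent; witness: a=1, b=0


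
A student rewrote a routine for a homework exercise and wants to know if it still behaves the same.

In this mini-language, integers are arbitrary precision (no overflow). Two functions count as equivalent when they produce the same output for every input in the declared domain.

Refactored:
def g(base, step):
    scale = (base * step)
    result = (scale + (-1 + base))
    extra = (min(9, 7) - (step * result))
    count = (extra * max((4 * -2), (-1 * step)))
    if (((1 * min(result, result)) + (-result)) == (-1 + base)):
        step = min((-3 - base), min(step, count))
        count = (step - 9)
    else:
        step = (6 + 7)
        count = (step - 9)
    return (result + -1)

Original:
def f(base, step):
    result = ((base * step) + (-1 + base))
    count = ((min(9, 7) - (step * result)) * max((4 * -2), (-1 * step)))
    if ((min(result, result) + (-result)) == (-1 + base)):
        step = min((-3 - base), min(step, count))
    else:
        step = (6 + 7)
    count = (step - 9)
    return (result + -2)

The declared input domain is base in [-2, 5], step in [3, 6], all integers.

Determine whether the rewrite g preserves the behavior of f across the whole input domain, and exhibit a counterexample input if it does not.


Consider the input base=-2, step=3.
f: result := -9 | count := -102 | ((min(result, result) + (-result)) == (-1 + base)): false | step := 13 | count := 4 | result -11
g: scale := -6 | result := -9 | extra := 34 | count := -102 | (((1 * min(result, result)) + (-result)) == (-1 + base)): false | step := 13 | count := 4 | result -10
-11 against -10: the behavior changed.
verdict: not equivalent; witness: base=-2, step=3


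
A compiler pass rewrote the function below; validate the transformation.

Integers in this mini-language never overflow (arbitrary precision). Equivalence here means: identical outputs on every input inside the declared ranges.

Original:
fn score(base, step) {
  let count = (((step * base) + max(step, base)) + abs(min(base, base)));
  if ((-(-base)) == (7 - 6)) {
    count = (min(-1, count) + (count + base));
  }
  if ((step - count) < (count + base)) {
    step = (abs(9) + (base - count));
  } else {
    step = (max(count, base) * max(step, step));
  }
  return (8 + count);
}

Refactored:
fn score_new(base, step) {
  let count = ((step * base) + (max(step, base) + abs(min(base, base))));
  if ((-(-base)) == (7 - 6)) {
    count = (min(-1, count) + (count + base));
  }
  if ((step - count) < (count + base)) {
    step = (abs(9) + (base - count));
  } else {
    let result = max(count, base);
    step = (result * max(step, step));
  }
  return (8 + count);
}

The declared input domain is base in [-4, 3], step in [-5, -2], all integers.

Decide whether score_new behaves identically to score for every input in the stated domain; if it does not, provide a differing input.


Comparing the listings, the differences include: statement counts differ; and local variable names differ.
Tracing base=-2, step=-5: score: count becomes 10; next ((-(-base)) == (7 - 6)) evaluates to false; next ((step - count) < (count + base)) evaluates to true; next step becomes -3; next final value 18 | score_new: count becomes 10; next ((-(-base)) == (7 - 6)) evaluates to false; next ((step - count) < (count + base)) evaluates to true; next step becomes -3; next final value 18 — matching result 18.
Sweeping the whole domain (32 inputs) finds no disagreement.
verdict: equivalent


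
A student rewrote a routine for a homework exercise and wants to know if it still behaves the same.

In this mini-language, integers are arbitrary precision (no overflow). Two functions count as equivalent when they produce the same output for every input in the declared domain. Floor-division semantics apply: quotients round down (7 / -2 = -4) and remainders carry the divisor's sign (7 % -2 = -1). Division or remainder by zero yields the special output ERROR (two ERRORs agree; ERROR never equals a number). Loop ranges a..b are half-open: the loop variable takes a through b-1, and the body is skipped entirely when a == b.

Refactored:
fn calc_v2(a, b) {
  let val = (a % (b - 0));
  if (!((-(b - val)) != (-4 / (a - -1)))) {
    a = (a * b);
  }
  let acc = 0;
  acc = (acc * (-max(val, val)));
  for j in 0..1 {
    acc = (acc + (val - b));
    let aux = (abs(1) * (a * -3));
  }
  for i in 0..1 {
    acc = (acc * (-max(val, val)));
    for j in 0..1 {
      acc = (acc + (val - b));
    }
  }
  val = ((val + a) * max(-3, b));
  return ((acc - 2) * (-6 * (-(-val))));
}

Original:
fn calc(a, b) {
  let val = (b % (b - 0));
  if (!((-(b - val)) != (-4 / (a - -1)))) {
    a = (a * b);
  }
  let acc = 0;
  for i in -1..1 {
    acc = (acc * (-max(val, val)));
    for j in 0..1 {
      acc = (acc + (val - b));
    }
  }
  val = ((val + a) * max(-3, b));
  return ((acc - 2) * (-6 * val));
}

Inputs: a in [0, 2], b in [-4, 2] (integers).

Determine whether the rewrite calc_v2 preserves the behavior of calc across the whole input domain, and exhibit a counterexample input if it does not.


On input a=1, b=-4, calc returns 36 while calc_v2 returns -72.
verdict: not equivalent; witness: a=1, b=-4


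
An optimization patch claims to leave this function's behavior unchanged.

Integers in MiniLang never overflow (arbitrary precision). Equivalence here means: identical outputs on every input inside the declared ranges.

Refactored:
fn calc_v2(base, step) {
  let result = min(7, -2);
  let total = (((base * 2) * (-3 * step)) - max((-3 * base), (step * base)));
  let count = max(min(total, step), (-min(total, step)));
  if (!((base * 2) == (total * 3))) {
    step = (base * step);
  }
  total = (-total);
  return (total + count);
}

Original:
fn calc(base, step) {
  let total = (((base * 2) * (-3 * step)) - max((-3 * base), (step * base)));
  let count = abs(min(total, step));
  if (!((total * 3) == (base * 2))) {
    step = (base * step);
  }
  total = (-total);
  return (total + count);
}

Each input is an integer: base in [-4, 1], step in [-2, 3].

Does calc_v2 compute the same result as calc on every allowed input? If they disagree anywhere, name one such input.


Although local variable names differ, statement counts differ, constant usage differs, min/max/abs usage differs, 36/36 inputs agree.
verdict: equivalent


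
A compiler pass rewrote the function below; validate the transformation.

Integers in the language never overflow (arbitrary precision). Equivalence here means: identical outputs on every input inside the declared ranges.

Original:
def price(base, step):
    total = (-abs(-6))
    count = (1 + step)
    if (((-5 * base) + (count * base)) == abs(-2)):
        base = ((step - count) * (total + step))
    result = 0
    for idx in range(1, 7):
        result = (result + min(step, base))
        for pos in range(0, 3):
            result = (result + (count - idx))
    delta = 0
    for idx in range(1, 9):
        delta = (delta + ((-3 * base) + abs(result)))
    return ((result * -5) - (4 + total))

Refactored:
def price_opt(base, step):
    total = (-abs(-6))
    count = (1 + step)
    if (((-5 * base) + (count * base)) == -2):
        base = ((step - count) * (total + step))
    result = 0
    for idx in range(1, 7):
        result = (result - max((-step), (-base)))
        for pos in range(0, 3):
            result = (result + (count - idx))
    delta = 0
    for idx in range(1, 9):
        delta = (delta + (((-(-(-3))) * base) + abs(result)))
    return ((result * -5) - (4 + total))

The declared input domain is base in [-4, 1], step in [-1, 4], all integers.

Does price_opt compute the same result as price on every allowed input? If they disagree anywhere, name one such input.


Not equivalent: base=-2, step=3 separates them (-133 vs 17).
price: total=-6, then count=4, then (((-5 * base) + (count * base)) == abs(-2)) is true, then base=3, then result=0, then (idx=1), then result=3, then (pos=0), then result=6, then (pos=1), then result=9, then (pos=2), then result=12, then (idx=2), then result=15, then (pos=0), then result=17, then (pos=1), then result=19, then (pos=2), then result=21, then (idx=3), then result=24, then (pos=0), then result=25, then (pos=1), then result=26, then (pos=2), then result=27, then (idx=4), then result=30, then (pos=0), then result=30, then (pos=1), then result=30, then (pos=2), then result=30, then (idx=5), then result=33, then (pos=0), then result=32, then (pos=1), then result=31, then (pos=2), then result=30, then (idx=6), then result=33, then (pos=0), then result=31, then (pos=1), then result=29, then (pos=2), then result=27, then delta=0, then (idx=1), then delta=18, then (idx=2), then delta=36, then (idx=3), then delta=54, then (idx=4), then delta=72, then (idx=5), then delta=90, then (idx=6), then delta=108, then (idx=7), then delta=126, then (idx=8), then delta=144, then returns -133
price_opt: total=-6, then count=4, then (((-5 * base) + (count * base)) == -2) is false, then result=0, then (idx=1), then result=-2, then (pos=0), then result=1, then (pos=1), then result=4, then (pos=2), then result=7, then (idx=2), then result=5, then (pos=0), then result=7, then (pos=1), then result=9, then (pos=2), then result=11, then (idx=3), then result=9, then (pos=0), then result=10, then (pos=1), then result=11, then (pos=2), then result=12, then (idx=4), then result=10, then (pos=0), then result=10, then (pos=1), then result=10, then (pos=2), then result=10, then (idx=5), then result=8, then (pos=0), then result=7, then (pos=1), then result=6, then (pos=2), then result=5, then (idx=6), then result=3, then (pos=0), then result=1, then (pos=1), then result=-1, then (pos=2), then result=-3, then delta=0, then (idx=1), then delta=9, then (idx=2), then delta=18, then (idx=3), then delta=27, then (idx=4), then delta=36, then (idx=5), then delta=45, then (idx=6), then delta=54, then (idx=7), then delta=63, then (idx=8), then delta=72, then returns 17
verdict: not equivalent; witness: base=-2, step=3


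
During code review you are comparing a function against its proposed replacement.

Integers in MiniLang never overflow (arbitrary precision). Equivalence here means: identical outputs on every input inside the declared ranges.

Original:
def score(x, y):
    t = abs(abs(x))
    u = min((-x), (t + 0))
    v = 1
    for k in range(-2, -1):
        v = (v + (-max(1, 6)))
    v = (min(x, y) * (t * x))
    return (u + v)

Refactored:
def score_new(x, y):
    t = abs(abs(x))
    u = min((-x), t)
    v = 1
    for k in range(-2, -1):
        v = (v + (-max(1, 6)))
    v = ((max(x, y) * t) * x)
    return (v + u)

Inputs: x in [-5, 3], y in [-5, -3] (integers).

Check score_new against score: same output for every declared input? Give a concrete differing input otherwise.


Take x=-5, y=-4.
score: t := 5 | u := 5 | v := 1 | iter k=-2: | v := -5 | v := 125 | result 130
score_new: t := 5 | u := 5 | v := 1 | iter k=-2: | v := -5 | v := 100 | result 105
130 against 105: the behavior changed.
verdict: not equivalent; witness: x=-5, y=-4


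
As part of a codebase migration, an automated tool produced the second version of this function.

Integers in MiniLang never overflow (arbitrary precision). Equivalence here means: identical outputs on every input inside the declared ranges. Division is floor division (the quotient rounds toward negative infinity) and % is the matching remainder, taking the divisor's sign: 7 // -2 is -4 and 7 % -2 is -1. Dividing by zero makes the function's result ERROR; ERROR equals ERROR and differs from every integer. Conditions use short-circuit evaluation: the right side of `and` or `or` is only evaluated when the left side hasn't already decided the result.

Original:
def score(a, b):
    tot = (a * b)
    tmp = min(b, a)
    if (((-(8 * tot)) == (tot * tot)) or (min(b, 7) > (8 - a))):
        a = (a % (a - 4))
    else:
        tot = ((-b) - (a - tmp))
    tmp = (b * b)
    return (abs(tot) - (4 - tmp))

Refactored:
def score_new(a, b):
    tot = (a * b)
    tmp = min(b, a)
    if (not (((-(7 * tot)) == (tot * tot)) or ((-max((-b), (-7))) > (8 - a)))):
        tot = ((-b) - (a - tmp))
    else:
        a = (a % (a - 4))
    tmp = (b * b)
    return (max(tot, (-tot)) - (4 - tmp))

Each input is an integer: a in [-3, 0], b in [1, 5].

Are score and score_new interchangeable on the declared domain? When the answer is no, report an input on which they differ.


Consider the input a=-2, b=4.
score: tot = -8; tmp = -2; (((-(8 * tot)) == (tot * tot)) or (min(b, 7) > (8 - a))) -> true; a = -2; tmp = 16; return 20
score_new: tot = -8; tmp = -2; (not (((-(7 * tot)) == (tot * tot)) or ((-max((-b), (-7))) > (8 - a)))) -> true; tot = -4; tmp = 16; return 16
20 != 16, so the rewrite changes behavior.
verdict: not equivalent; witness: a=-2, b=4


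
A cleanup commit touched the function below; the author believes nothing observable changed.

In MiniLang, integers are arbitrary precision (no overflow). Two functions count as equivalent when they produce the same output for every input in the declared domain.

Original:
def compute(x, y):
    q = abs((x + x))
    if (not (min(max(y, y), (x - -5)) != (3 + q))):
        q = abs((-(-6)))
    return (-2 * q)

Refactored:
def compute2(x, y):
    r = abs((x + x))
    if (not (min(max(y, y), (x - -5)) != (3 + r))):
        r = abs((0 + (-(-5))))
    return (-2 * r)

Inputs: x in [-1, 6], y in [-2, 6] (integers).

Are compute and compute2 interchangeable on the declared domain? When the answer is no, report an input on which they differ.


Evaluate both at x=0, y=3.
compute: q = 0; (not (min(max(y, y), (x - -5)) != (3 + q))) -> true; q = 6; return -12
compute2: r = 0; (not (min(max(y, y), (x - -5)) != (3 + r))) -> true; r = 5; return -10
-12 != -10, so the rewrite changes behavior.
verdict: not equivalent; witness: x=0, y=3


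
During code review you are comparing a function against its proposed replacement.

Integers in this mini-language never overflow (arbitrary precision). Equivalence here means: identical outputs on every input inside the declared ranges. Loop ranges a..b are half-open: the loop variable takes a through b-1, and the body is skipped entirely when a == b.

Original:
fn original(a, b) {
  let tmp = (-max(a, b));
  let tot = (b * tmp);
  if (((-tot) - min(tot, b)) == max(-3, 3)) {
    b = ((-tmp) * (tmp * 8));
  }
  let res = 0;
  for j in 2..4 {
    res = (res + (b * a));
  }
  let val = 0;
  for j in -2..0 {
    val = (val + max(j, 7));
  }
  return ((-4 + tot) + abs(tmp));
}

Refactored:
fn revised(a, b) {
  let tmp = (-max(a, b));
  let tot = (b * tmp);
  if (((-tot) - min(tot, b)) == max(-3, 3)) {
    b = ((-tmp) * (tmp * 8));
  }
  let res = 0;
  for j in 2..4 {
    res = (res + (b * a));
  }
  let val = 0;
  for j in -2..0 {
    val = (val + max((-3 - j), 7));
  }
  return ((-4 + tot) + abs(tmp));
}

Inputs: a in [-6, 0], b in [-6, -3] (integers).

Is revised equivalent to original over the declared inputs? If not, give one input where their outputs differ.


Reading the diff, among the changes: constant usage differs, and arithmetic usage differs.
One worked example (a=0, b=-5) — original: tmp becomes 0; next tot becomes 0; next (((-tot) - min(tot, b)) == max(-3, 3)) evaluates to false; next res becomes 0; next at j=2:; next res becomes 0; next at j=3:; next res becomes 0; next val becomes 0; next at j=-2:; next val becomes 7; next at j=-1:; next val becomes 14; next final value -4; revised: tmp becomes 0; next tot becomes 0; next (((-tot) - min(tot, b)) == max(-3, 3)) evaluates to false; next res becomes 0; next at j=2:; next res becomes 0; next at j=3:; next res becomes 0; next val becomes 0; next at j=-2:; next val becomes 7; next at j=-1:; next val becomes 14; next final value -4; agreement on -4.
Sweeping the whole domain (28 inputs) finds no disagreement.
verdict: equivalent


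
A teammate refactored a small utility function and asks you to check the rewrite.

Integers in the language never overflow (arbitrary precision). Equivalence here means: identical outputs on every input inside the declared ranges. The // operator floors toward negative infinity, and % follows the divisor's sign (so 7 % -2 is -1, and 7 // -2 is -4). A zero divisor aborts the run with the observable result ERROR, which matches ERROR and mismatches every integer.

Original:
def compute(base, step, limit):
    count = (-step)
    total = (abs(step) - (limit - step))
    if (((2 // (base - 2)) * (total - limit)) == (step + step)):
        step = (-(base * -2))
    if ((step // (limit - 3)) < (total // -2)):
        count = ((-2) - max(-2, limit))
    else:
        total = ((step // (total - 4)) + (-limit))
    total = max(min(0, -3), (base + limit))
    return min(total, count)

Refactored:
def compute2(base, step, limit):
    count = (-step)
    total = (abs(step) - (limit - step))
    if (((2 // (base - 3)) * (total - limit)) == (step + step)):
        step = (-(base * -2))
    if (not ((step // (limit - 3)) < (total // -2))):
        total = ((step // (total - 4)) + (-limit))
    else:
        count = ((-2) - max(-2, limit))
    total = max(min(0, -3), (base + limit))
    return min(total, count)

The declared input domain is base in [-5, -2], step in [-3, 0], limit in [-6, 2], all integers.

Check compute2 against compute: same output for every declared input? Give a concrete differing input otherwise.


The suspicious edit (`2` became `3`) never changes the result for any input inside the declared domain; all 144 inputs agree.
verdict: equivalent


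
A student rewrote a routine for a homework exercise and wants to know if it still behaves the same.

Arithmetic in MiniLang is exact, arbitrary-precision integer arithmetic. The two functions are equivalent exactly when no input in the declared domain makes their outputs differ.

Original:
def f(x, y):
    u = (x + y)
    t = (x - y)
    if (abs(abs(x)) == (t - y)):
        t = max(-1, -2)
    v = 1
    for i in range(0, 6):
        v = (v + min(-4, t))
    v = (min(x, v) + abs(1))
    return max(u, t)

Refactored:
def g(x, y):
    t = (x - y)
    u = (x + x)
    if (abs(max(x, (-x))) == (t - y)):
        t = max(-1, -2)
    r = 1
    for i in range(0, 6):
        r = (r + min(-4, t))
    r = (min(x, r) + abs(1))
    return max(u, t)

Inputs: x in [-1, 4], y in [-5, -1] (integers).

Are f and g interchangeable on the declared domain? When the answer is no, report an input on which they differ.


Evaluate both at x=2, y=-1.
f: u becomes 1; next t becomes 3; next (abs(abs(x)) == (t - y)) evaluates to false; next v becomes 1; next at i=0:; next v becomes -3; next at i=1:; next v becomes -7; next at i=2:; next v becomes -11; next at i=3:; next v becomes -15; next at i=4:; next v becomes -19; next at i=5:; next v becomes -23; next v becomes -22; next final value 3
g: t becomes 3; next u becomes 4; next (abs(max(x, (-x))) == (t - y)) evaluates to false; next r becomes 1; next at i=0:; next r becomes -3; next at i=1:; next r becomes -7; next at i=2:; next r becomes -11; next at i=3:; next r becomes -15; next at i=4:; next r becomes -19; next at i=5:; next r becomes -23; next r becomes -22; next final value 4
3 vs 4 — the two versions disagree here.
verdict: not equivalent; witness: x=2, y=-1


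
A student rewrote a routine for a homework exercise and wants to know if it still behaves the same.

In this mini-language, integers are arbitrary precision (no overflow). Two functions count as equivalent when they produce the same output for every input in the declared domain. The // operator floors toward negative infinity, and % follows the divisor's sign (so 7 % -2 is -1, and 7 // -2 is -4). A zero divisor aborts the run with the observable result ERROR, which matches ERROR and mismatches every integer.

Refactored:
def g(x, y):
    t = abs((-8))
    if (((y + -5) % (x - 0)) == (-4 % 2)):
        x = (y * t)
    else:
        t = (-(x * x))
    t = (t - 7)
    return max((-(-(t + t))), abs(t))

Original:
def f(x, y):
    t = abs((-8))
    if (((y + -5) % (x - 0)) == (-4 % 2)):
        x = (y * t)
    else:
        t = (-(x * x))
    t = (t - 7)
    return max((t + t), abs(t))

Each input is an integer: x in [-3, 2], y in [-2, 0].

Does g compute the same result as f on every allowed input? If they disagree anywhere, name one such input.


Although same computation, different form, 18/18 inputs agree.
verdict: equivalent


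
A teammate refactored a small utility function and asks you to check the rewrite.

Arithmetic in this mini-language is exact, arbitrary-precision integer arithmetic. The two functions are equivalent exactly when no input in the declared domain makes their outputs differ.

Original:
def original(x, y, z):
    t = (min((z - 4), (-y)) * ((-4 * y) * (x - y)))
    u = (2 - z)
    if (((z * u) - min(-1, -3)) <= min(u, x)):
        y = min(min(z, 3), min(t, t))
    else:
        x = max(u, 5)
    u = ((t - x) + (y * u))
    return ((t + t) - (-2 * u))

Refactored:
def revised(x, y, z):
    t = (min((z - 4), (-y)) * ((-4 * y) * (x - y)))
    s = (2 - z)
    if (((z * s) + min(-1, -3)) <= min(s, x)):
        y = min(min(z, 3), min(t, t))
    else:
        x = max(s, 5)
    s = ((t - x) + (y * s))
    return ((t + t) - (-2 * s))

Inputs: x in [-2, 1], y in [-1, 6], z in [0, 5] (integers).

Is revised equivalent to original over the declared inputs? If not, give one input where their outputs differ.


Not equivalent: x=-2, y=-1, z=0 separates them (50 vs 68).
original: t := 16 | u := 2 | (((z * u) - min(-1, -3)) <= min(u, x)): false | x := 5 | u := 9 | result 50
revised: t := 16 | s := 2 | (((z * s) + min(-1, -3)) <= min(s, x)): true | y := 0 | s := 18 | result 68
verdict: not equivalent; witness: x=-2, y=-1, z=0


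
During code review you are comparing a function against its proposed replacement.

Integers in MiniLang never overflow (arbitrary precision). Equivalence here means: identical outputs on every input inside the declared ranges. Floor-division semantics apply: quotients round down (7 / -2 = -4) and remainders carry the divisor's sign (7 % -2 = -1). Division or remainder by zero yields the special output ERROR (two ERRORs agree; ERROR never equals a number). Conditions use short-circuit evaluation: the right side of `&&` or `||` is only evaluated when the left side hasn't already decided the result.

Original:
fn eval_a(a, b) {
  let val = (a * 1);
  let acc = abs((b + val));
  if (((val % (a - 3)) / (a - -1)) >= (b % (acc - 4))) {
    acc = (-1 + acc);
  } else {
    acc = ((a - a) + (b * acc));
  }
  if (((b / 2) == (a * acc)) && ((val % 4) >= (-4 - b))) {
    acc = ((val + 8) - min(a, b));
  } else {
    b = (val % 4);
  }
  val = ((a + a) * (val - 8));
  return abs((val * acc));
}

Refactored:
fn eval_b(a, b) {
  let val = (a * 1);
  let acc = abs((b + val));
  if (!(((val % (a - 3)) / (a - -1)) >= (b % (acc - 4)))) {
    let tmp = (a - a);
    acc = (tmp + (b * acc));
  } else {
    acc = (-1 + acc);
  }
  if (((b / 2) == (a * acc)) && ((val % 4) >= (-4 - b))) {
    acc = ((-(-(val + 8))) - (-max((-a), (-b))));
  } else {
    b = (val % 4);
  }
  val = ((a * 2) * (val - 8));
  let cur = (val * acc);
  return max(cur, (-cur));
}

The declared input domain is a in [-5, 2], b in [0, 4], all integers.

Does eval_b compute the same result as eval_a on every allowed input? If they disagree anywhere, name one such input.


Differences: boolean connective usage differs, constant usage differs, min/max/abs usage differs, arithmetic usage differs, statement counts differ, local variable names differ — yet all 40 inputs agree.
verdict: equivalent


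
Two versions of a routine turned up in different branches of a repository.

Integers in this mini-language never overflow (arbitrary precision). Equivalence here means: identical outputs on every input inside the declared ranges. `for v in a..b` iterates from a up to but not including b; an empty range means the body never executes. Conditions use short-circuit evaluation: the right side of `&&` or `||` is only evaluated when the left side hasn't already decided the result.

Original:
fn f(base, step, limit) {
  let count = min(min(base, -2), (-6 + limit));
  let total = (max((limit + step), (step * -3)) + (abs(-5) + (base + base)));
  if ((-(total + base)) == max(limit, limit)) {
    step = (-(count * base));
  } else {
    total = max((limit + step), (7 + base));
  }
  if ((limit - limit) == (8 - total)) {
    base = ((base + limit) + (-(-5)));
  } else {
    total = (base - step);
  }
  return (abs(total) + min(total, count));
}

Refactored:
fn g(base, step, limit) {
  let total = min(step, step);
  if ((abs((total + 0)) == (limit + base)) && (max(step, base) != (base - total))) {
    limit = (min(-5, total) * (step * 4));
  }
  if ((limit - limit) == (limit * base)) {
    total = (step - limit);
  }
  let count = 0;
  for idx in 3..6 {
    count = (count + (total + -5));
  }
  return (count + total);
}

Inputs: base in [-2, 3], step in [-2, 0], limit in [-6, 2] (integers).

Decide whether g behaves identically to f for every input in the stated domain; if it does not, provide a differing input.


On input base=-2, step=-2, limit=-6, f returns -12 while g returns -23.
verdict: not equivalent; witness: base=-2, step=-2, limit=-6


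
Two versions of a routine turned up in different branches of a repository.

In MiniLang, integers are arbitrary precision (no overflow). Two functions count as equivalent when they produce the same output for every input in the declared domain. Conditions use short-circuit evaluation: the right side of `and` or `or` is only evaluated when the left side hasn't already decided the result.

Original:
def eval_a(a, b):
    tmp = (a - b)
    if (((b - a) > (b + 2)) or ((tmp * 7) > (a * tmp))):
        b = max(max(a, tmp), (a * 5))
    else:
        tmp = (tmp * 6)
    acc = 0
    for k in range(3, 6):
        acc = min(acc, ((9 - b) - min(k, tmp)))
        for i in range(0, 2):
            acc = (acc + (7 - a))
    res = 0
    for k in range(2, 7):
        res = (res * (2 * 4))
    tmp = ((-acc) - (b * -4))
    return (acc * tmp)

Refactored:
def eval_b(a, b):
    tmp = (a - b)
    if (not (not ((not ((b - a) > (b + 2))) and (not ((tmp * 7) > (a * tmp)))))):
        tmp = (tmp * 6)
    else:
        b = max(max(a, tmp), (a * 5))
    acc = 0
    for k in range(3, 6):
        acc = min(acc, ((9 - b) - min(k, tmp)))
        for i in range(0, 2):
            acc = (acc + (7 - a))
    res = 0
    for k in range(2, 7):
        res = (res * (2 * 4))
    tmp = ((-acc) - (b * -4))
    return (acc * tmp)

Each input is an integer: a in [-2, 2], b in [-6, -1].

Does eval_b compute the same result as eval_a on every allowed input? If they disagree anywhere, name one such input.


Equivalent — the differences include boolean connective usage differs, yet no declared input distinguishes the two.
Spot check at a=-1, b=-4 — eval_a: tmp := 3 | (((b - a) > (b + 2)) or ((tmp * 7) > (a * tmp))): true | b := 3 | acc := 0 | iter k=3: | acc := 0 | iter i=0: | acc := 8 | iter i=1: | acc := 16 | iter k=4: | acc := 3 | iter i=0: | acc := 11 | iter i=1: | acc := 19 | iter k=5: | acc := 3 | iter i=0: | acc := 11 | iter i=1: | acc := 19 | res := 0 | iter k=2: | res := 0 | iter k=3: | res := 0 | iter k=4: | res := 0 | iter k=5: | res := 0 | iter k=6: | res := 0 | tmp := -7 | result -133. eval_b: tmp := 3 | (not (not ((not ((b - a) > (b + 2))) and (not ((tmp * 7) > (a * tmp)))))): false | b := 3 | acc := 0 | iter k=3: | acc := 0 | iter i=0: | acc := 8 | iter i=1: | acc := 16 | iter k=4: | acc := 3 | iter i=0: | acc := 11 | iter i=1: | acc := 19 | iter k=5: | acc := 3 | iter i=0: | acc := 11 | iter i=1: | acc := 19 | res := 0 | iter k=2: | res := 0 | iter k=3: | res := 0 | iter k=4: | res := 0 | iter k=5: | res := 0 | iter k=6: | res := 0 | tmp := -7 | result -133. Both give -133.
Every one of the 30 inputs gives matching results.
verdict: equivalent


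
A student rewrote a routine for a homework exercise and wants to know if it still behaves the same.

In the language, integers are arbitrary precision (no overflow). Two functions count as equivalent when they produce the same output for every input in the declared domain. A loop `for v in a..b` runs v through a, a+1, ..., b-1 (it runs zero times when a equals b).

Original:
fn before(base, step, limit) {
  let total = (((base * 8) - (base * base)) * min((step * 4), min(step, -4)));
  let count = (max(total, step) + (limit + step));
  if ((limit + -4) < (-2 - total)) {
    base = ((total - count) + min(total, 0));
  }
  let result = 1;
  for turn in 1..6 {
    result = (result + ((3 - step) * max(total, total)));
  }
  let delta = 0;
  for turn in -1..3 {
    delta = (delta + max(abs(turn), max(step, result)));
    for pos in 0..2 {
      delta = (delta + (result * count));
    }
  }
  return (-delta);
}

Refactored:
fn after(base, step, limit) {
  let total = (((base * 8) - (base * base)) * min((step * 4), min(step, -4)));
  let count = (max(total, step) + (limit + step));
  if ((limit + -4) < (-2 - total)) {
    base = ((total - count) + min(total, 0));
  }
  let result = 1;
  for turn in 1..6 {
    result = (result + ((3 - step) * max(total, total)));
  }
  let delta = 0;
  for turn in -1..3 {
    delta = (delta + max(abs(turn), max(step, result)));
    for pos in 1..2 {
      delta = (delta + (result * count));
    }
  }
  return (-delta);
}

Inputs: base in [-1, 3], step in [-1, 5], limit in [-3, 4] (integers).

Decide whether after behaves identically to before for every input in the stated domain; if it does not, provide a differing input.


Take base=-1, step=-1, limit=-3.
before: total = 36; count = 32; ((limit + -4) < (-2 - total)) -> false; result = 1; [turn=1]; result = 145; [turn=2]; result = 289; [turn=3]; result = 433; [turn=4]; result = 577; [turn=5]; result = 721; delta = 0; [turn=-1]; delta = 721; [pos=0]; delta = 23793; [pos=1]; delta = 46865; [turn=0]; delta = 47586; [pos=0]; delta = 70658; [pos=1]; delta = 93730; [turn=1]; delta = 94451; [pos=0]; delta = 117523; [pos=1]; delta = 140595; [turn=2]; delta = 141316; [pos=0]; delta = 164388; [pos=1]; delta = 187460; return -187460
after: total = 36; count = 32; ((limit + -4) < (-2 - total)) -> false; result = 1; [turn=1]; result = 145; [turn=2]; result = 289; [turn=3]; result = 433; [turn=4]; result = 577; [turn=5]; result = 721; delta = 0; [turn=-1]; delta = 721; [pos=1]; delta = 23793; [turn=0]; delta = 24514; [pos=1]; delta = 47586; [turn=1]; delta = 48307; [pos=1]; delta = 71379; [turn=2]; delta = 72100; [pos=1]; delta = 95172; return -95172
-187460 and -95172 differ, so these are not the same function on this domain.
verdict: not equivalent; witness: base=-1, step=-1, limit=-3


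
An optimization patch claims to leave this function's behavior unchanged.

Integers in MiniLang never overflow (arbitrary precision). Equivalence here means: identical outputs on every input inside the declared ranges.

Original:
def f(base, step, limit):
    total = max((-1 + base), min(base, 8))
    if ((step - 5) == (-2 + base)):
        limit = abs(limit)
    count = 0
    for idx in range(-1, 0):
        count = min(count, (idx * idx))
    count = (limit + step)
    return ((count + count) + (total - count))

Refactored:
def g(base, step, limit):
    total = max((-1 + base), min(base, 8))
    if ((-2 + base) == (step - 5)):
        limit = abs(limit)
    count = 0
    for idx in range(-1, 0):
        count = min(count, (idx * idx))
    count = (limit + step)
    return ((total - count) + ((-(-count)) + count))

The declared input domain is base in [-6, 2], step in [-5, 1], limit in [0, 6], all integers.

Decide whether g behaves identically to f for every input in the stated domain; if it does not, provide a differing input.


Reading the diff, among the changes: same computation, different form.
Tracing base=2, step=-1, limit=4: f: total becomes 2; next ((step - 5) == (-2 + base)) evaluates to false; next count becomes 0; next at idx=-1:; next count becomes 0; next count becomes 3; next final value 5 | g: total becomes 2; next ((-2 + base) == (step - 5)) evaluates to false; next count becomes 0; next at idx=-1:; next count becomes 0; next count becomes 3; next final value 5 — matching result 5.
Every one of the 441 inputs gives matching results.
verdict: equivalent


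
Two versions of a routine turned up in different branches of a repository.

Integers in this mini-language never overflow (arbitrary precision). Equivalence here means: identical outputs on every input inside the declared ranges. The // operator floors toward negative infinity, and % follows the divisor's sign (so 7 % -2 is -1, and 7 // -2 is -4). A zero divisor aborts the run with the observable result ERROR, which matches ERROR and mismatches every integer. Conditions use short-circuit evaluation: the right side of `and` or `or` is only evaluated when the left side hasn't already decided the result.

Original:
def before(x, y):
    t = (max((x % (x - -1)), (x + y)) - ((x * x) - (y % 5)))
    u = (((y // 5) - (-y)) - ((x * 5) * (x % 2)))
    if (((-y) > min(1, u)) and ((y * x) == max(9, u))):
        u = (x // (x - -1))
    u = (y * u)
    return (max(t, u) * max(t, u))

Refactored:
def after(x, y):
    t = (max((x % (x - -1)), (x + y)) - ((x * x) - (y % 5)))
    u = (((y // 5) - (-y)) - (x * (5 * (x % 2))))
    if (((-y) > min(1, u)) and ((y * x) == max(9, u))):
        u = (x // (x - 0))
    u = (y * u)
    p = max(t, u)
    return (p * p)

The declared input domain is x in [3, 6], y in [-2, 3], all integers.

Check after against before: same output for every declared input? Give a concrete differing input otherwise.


Consider the input x=3, y=3.
before: t := 0 | u := -12 | (((-y) > min(1, u)) and ((y * x) == max(9, u))): true | u := 0 | u := 0 | result 0
after: t := 0 | u := -12 | (((-y) > min(1, u)) and ((y * x) == max(9, u))): true | u := 1 | u := 3 | p := 3 | result 9
0 and 9 differ, so these are not the same function on this domain.
verdict: not equivalent; witness: x=3, y=3
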